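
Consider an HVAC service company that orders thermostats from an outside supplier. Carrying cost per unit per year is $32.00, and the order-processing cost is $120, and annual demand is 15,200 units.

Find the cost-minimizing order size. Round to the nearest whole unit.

338 units

Optimal lot size Q* = (2 × 15,200 × $120 / $32)^½ ≈ 337.64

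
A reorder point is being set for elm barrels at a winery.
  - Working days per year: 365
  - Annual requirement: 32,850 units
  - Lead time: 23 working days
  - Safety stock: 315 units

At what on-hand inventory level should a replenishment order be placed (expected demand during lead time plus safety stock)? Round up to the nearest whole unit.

Daily demand d = 32,850 / 365 = 90.000 units/day
Demand during lead time = 90.000 × 23 = 2,070.00
Reorder point = 2,070.00 + 315 = 2,385.00 → round up

2,385 units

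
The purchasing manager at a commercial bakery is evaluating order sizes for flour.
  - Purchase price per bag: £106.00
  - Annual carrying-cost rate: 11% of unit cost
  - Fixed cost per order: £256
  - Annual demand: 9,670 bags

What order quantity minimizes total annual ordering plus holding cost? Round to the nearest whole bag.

652 bags

H = i·C = 0.11 × £106 = £11.6600 per bag-year
Optimal lot size Q* = (2 × 9,670 × £256 / £11.66)^½ ≈ 651.63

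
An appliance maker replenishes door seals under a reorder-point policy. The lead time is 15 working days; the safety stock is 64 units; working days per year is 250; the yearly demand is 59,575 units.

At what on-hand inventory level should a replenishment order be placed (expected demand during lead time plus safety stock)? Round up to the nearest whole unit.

3,639 units

Daily demand d = 59,575 / 250 = 238.300 units/day
Demand during lead time = 238.300 × 15 = 3,574.50
Reorder point = 3,574.50 + 64 = 3,638.50 → round up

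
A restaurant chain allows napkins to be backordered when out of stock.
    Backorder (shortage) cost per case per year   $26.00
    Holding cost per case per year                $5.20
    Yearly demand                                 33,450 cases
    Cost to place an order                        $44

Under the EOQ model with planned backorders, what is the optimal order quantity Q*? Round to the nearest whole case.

Q* = √(2DS/H) · √((H + b)/b)
   = √(2 × 33,450 × 44 / 5.2) · √((5.2 + 26) / 26)
   = 752.381 × 1.0954 ≈ 824.19

824 cases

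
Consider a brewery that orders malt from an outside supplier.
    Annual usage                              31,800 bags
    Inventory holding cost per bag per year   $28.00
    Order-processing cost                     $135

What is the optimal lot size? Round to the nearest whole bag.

554 bags

2DS/H = 2·31,800·135/28 = 306,642.86
EOQ = √306,642.86 ≈ 553.75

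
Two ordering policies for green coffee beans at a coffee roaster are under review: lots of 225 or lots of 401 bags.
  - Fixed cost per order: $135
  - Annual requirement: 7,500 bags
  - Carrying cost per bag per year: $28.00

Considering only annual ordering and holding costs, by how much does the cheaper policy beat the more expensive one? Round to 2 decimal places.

$488.94

For each Q, cost = (D/Q)·S + (Q/2)·H.
TC(225) = (7,500/225)×135 + (225/2)×28 = $7,650.00
TC(401) = (7,500/401)×135 + (401/2)×28 = $8,138.94
Cheaper: Q = 225.  Difference = $488.94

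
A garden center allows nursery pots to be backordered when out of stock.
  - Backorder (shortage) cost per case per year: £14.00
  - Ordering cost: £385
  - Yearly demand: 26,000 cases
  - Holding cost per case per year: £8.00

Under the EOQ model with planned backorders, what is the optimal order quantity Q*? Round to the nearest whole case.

1,983 cases

Q* = √(2DS/H) · √((H + b)/b)
   = √(2 × 26,000 × 385 / 8) · √((8 + 14) / 14)
   = 1,581.929 × 1.2536 ≈ 1,983.05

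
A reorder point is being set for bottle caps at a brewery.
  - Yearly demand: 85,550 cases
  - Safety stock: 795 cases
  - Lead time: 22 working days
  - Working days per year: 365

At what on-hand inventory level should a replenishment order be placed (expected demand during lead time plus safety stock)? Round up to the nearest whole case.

Daily demand d = 85,550 / 365 = 234.384 cases/day
Demand during lead time = 234.384 × 22 = 5,156.44
Reorder point = 5,156.44 + 795 = 5,951.44 → round up

5,952 cases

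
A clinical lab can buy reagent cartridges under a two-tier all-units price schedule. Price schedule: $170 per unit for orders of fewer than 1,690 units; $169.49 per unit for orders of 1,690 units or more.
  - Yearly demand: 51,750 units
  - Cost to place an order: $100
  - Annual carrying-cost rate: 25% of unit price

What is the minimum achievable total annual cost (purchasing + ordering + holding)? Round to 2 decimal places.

H₁ = 25%×$170 = $42.5000;  H₂ = 25%×$169.49 = $42.3725
EOQ₁ = √(2×51,750×100/42.5000) = 493.49  (< 1,690, feasible at tier 1)
EOQ₂ = √(2×51,750×100/42.3725) = 494.23  (< 1,690 → use Q = 1,690 at tier-2 price)
TC(tier 1 (EOQ₁), Q≈493.5) = $8,818,473.20
TC(tier 2, Q≈1,690.0) = $8,809,974.39
Minimum at tier 2: $8,809,974.39

$8,809,974.39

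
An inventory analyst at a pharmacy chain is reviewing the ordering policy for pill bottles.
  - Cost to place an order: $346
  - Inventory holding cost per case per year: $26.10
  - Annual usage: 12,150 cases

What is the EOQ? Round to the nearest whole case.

568 cases

2DS/H = 2·12,150·346/26.1 = 322,137.93
EOQ = √322,137.93 ≈ 567.57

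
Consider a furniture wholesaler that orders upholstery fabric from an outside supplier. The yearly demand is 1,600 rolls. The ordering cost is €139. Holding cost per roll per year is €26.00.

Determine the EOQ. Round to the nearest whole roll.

131 rolls

2DS/H = 2·1,600·139/26 = 17,107.69
EOQ = √17,107.69 ≈ 130.80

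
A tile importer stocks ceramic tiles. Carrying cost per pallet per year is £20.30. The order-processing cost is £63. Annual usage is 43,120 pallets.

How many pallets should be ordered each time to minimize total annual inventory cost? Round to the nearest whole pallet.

517 pallets

EOQ = √(2DS/H) = √(2 × 43,120 × 63 / 20.3)
    = √(267,641.38) ≈ 517.34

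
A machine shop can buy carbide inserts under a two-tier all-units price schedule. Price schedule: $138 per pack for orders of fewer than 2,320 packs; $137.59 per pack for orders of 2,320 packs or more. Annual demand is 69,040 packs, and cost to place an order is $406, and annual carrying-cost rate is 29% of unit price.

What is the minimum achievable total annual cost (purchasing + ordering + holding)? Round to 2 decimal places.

$9,557,580.88

H₁ = 29%×$138 = $40.0200;  H₂ = 29%×$137.59 = $39.9011
EOQ₁ = √(2×69,040×406/40.0200) = 1,183.56  (< 2,320, feasible at tier 1)
EOQ₂ = √(2×69,040×406/39.9011) = 1,185.32  (< 2,320 → use Q = 2,320 at tier-2 price)
TC(tier 1 (EOQ₁), Q≈1,183.6) = $9,574,886.03
TC(tier 2, Q≈2,320.0) = $9,557,580.88
Minimum at tier 2: $9,557,580.88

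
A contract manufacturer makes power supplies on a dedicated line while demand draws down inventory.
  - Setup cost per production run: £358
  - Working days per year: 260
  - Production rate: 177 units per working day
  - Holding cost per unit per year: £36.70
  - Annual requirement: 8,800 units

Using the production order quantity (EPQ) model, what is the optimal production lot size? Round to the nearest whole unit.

461 units

d = 8,800/260 = 33.8462 units/day;  effective holding cost H(1 − d/p) = 36.7·(1 − 33.8462/177) = 29.68218
Q* = √(2DS / H_eff) = √(2·8,800·358 / 29.68218) ≈ 460.73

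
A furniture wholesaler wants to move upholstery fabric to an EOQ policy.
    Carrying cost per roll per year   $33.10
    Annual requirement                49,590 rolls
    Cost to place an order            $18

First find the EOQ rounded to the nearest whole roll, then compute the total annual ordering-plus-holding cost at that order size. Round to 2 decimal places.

$7,687.10

EOQ = √(2DS/H) = √(2 × 49,590 × 18 / 33.1)
    = √(53,934.74) ≈ 232.24 → Q = 232 rolls
Orders/yr = 49,590/232 = 213.750; ordering cost = 213.750 × $18 = $3,847.50
Average inventory = 232/2 = 116; holding cost = 116 × $33.1 = $3,839.60
Total = $3,847.50 + $3,839.60 = $7,687.10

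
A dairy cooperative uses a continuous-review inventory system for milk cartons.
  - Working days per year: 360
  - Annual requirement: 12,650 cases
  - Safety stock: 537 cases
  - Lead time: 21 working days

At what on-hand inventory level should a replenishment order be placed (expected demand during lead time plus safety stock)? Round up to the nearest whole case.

Daily demand d = 12,650 / 360 = 35.139 cases/day
Demand during lead time = 35.139 × 21 = 737.92
Reorder point = 737.92 + 537 = 1,274.92 → round up

1,275 cases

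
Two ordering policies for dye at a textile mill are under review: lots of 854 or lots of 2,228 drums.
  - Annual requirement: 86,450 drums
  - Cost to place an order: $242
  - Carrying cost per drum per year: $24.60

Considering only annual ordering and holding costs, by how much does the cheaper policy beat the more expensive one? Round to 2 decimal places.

For each Q, cost = (D/Q)·S + (Q/2)·H.
TC(854) = (86,450/854)×242 + (854/2)×24.6 = $35,001.74
TC(2,228) = (86,450/2,228)×242 + (2,228/2)×24.6 = $36,794.39
Lots of 854 are cheaper by $1,792.65.

$1,792.65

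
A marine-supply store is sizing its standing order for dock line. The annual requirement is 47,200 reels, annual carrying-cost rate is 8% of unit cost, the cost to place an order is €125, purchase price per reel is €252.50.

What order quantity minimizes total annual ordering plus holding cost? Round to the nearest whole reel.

764 reels

H = i·C = 0.08 × €252.5 = €20.2000 per reel-year
Optimal lot size Q* = (2 × 47,200 × €125 / €20.2)^½ ≈ 764.30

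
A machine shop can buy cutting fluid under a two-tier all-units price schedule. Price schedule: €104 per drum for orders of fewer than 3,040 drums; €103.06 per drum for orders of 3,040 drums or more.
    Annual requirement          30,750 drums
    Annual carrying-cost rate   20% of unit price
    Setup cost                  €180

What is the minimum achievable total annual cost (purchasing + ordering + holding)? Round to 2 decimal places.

H₁ = 20%×€104 = €20.8000;  H₂ = 20%×€103.06 = €20.6120
EOQ₁ = √(2×30,750×180/20.8000) = 729.53  (< 3,040, feasible at tier 1)
EOQ₂ = √(2×30,750×180/20.6120) = 732.85  (< 3,040 → use Q = 3,040 at tier-2 price)
TC(tier 1 (EOQ₁), Q≈729.5) = €3,213,174.19
TC(tier 2, Q≈3,040.0) = €3,202,245.96
Minimum at tier 2: €3,202,245.96

€3,202,245.96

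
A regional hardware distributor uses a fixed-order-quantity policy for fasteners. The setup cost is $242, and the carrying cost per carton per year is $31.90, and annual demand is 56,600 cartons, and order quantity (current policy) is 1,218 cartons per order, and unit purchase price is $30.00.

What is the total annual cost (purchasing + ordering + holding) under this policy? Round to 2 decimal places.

Orders/yr = 56,600/1,218 = 46.470; ordering cost = 46.470 × $242 = $11,245.65
Average inventory = 1,218/2 = 609; holding cost = 609 × $31.9 = $19,427.10
Purchase cost = D·C = 56,600 × 30 = $1,698,000.00
Total = $11,245.65 + $19,427.10 + $1,698,000.00 = $1,728,672.75

$1,728,672.75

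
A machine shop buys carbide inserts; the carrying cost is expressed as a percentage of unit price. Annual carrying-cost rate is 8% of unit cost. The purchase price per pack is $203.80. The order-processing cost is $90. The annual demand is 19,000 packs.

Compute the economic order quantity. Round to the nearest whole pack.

Holding cost per pack per year: H = 8% × $203.8 = $16.3040
2DS/H = 2·19,000·90/16.304 = 209,764.47
EOQ = √209,764.47 ≈ 458.00

458 packs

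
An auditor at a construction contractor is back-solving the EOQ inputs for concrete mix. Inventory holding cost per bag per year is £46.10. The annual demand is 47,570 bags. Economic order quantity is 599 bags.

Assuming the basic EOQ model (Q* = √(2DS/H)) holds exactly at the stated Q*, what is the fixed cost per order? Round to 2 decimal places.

£173.86

Since Q* = (2DS/H)^½, squaring gives Q*²·H = 2DS.
S = Q²H / (2D) = 599² × 46.1 / (2 × 47,570) = 173.8567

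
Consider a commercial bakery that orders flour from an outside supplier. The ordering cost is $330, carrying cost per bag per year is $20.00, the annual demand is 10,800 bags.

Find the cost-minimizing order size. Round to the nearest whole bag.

Q* = √(2·D·S / H) = √(2·10,800·330 / 20) = √356,400.0 ≈ 596.99

597 bags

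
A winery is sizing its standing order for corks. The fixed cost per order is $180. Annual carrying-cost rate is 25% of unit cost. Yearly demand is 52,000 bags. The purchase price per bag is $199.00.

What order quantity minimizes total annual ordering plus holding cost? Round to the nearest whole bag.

Carrying cost H = $199 × 25% = $49.7500/bag/yr
Optimal lot size Q* = (2 × 52,000 × $180 / $49.75)^½ ≈ 613.42

613 bags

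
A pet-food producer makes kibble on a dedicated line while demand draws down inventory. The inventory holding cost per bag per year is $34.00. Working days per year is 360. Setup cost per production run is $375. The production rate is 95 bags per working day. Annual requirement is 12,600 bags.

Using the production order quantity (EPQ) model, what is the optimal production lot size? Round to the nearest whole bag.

Daily demand d = 12,600/360 = 35.000; p = 95; 1 − d/p = 0.63158
EPQ = √(2DS / (H(1 − d/p)))
    = √(2 × 12,600 × 375 / (34 × 0.63158)) ≈ 663.38

663 bags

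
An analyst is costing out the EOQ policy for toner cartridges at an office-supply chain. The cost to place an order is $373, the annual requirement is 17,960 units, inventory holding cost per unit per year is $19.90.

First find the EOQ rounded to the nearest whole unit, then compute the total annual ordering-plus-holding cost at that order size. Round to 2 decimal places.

Optimal lot size Q* = (2 × 17,960 × $373 / $19.9)^½ ≈ 820.53 → Q = 821 units
Annual ordering cost = (D/Q)·S = (17,960/821) × 373 = $8,159.66
Annual holding cost  = (Q/2)·H = (821/2) × 19.9 = $8,168.95
Total = $8,159.66 + $8,168.95 = $16,328.61

$16,328.61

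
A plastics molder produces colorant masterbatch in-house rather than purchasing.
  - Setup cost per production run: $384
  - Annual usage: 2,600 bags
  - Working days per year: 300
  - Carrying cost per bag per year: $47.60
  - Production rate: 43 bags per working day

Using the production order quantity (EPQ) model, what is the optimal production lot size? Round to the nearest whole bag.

d = 2,600/300 = 8.6667 bags/day;  effective holding cost H(1 − d/p) = 47.6·(1 − 8.6667/43) = 38.00620
Q* = √(2DS / H_eff) = √(2·2,600·384 / 38.00620) ≈ 229.21

229 bags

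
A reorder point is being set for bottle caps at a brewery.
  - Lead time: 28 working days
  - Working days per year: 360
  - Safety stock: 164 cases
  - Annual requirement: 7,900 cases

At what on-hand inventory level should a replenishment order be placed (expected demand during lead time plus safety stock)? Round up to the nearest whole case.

Daily demand d = 7,900 / 360 = 21.944 cases/day
Demand during lead time = 21.944 × 28 = 614.44
Reorder point = 614.44 + 164 = 778.44 → round up

779 cases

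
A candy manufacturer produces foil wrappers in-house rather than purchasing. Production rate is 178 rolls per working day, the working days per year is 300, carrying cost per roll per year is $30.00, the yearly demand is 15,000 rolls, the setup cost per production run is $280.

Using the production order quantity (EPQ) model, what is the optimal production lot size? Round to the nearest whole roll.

624 rolls

d = 15,000/300 = 50.0000 rolls/day;  effective holding cost H(1 − d/p) = 30·(1 − 50.0000/178) = 21.57303
Q* = √(2DS / H_eff) = √(2·15,000·280 / 21.57303) ≈ 624.00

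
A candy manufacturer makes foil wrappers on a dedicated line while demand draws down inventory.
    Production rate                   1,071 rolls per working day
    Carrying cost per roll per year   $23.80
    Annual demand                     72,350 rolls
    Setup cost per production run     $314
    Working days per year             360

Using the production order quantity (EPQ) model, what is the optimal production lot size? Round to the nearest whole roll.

d = 72,350/360 = 200.9722 rolls/day;  effective holding cost H(1 − d/p) = 23.8·(1 − 200.9722/1071) = 19.33395
Q* = √(2DS / H_eff) = √(2·72,350·314 / 19.33395) ≈ 1,532.99

1,533 rolls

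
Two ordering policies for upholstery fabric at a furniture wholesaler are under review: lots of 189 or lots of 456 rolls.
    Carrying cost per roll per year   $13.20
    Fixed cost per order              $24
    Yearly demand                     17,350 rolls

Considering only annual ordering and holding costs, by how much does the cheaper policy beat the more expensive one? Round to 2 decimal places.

$472.18

Annual cost at Q: ordering D·S/Q plus holding Q·H/2.
TC(189) = (17,350/189)×24 + (189/2)×13.2 = $3,450.57
TC(456) = (17,350/456)×24 + (456/2)×13.2 = $3,922.76
|ΔTC| = |$3,450.57 − $3,922.76| = $472.18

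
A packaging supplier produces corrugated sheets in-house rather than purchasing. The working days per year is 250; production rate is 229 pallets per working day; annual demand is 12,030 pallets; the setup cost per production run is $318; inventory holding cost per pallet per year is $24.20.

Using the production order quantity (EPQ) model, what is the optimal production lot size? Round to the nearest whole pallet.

Daily demand d = 12,030/250 = 48.120; p = 229; 1 − d/p = 0.78987
EPQ = √(2DS / (H(1 − d/p)))
    = √(2 × 12,030 × 318 / (24.2 × 0.78987)) ≈ 632.67

633 pallets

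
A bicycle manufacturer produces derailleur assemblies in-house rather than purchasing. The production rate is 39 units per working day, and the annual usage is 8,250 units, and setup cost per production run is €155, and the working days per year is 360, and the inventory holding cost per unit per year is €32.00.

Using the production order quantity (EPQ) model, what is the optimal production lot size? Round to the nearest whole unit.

440 units

d = 8,250/360 = 22.9167 units/day;  effective holding cost H(1 − d/p) = 32·(1 − 22.9167/39) = 13.19658
Q* = √(2DS / H_eff) = √(2·8,250·155 / 13.19658) ≈ 440.23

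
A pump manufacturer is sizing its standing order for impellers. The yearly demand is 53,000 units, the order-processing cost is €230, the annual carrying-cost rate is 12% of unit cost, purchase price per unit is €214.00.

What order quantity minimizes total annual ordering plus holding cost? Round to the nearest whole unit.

Holding cost per unit per year: H = 12% × €214 = €25.6800
EOQ = √(2DS/H) = √(2 × 53,000 × 230 / 25.68)
    = √(949,376.95) ≈ 974.36

974 units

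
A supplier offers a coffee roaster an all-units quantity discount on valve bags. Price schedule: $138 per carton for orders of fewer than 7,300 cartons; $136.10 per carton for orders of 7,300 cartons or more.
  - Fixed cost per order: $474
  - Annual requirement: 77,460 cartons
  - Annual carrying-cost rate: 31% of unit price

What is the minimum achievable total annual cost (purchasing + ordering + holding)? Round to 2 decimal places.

H₁ = 31%×$138 = $42.7800;  H₂ = 31%×$136.10 = $42.1910
EOQ₁ = √(2×77,460×474/42.7800) = 1,310.15  (< 7,300, feasible at tier 1)
EOQ₂ = √(2×77,460×474/42.1910) = 1,319.27  (< 7,300 → use Q = 7,300 at tier-2 price)
TC(tier 1 (EOQ₁), Q≈1,310.2) = $10,745,528.41
TC(tier 2, Q≈7,300.0) = $10,701,332.74
Minimum at tier 2: $10,701,332.74

$10,701,332.74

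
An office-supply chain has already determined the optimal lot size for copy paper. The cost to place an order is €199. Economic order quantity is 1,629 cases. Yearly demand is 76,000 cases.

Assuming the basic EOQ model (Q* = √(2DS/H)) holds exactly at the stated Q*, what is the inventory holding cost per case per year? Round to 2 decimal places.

€11.40

EOQ relation: Q² = 2DS/H, so rearrange for the unknown.
H = 2DS / Q² = 2 × 76,000 × 199 / 1,629² = 11.3987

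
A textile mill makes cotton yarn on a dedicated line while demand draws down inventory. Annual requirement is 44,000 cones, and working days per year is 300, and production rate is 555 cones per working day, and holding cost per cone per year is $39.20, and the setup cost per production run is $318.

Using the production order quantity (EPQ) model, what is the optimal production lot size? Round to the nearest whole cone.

Daily demand d = 44,000/300 = 146.667; p = 555; 1 − d/p = 0.73574
EPQ = √(2DS / (H(1 − d/p)))
    = √(2 × 44,000 × 318 / (39.2 × 0.73574)) ≈ 985.03

985 cones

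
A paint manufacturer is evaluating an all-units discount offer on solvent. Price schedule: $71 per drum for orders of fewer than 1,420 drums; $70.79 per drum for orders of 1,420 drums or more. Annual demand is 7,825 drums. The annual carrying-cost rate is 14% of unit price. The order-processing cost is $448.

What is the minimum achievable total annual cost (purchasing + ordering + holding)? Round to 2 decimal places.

H₁ = 14%×$71 = $9.9400;  H₂ = 14%×$70.79 = $9.9106
EOQ₁ = √(2×7,825×448/9.9400) = 839.85  (< 1,420, feasible at tier 1)
EOQ₂ = √(2×7,825×448/9.9106) = 841.10  (< 1,420 → use Q = 1,420 at tier-2 price)
TC(tier 1 (EOQ₁), Q≈839.9) = $563,923.13
TC(tier 2, Q≈1,420.0) = $563,437.01
Minimum at tier 2: $563,437.01

$563,437.01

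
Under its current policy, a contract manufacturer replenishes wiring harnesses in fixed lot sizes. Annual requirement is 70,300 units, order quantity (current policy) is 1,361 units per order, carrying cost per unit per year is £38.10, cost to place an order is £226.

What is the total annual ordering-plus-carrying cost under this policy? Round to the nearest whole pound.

£37,601

Annual ordering cost = (D/Q)·S = (70,300/1,361) × 226 = £11,673.62
Annual holding cost  = (Q/2)·H = (1,361/2) × 38.1 = £25,927.05
Total = £11,673.62 + £25,927.05 = £37,600.67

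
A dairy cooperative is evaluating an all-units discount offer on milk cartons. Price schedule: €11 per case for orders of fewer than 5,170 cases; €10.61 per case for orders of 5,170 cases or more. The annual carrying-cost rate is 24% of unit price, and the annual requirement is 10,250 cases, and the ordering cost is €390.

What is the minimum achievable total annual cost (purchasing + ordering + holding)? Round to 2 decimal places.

€116,108.15

H₁ = 24%×€11 = €2.6400;  H₂ = 24%×€10.61 = €2.5464
EOQ₁ = √(2×10,250×390/2.6400) = 1,740.23  (< 5,170, feasible at tier 1)
EOQ₂ = √(2×10,250×390/2.5464) = 1,771.93  (< 5,170 → use Q = 5,170 at tier-2 price)
TC(tier 1 (EOQ₁), Q≈1,740.2) = €117,344.21
TC(tier 2, Q≈5,170.0) = €116,108.15
Minimum at tier 2: €116,108.15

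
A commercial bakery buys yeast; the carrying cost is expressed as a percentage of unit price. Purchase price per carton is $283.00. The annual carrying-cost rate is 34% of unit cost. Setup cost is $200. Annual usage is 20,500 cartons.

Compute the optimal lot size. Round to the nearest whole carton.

Carrying cost H = $283 × 34% = $96.2200/carton/yr
Optimal lot size Q* = (2 × 20,500 × $200 / $96.22)^½ ≈ 291.93

292 cartons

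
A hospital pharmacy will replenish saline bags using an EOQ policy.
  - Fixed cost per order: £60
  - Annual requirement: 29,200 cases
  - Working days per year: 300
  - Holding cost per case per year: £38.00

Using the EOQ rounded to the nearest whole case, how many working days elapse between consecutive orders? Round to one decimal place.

3.1 days

2DS/H = 2·29,200·60/38 = 92,210.53
EOQ = √92,210.53 ≈ 303.66 → Q = 304 cases
Cycle time = (working days × Q)/D = (300 × 304) / 29,200 = 3.123 days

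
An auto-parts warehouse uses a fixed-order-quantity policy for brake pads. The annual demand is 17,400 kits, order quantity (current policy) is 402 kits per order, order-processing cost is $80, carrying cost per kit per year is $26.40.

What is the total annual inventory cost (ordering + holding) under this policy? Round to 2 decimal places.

$8,769.09

Ordering: D/Q × S = 17,400/402 × $80 = $3,462.69
Holding:  Q/2 × H = 402/2 × $26.4 = $5,306.40
Total = $3,462.69 + $5,306.40 = $8,769.09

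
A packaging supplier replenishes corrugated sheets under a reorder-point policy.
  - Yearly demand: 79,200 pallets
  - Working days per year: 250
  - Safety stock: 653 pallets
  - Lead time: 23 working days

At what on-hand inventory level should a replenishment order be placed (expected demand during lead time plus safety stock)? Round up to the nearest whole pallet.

7,940 pallets

Daily demand d = 79,200 / 250 = 316.800 pallets/day
Demand during lead time = 316.800 × 23 = 7,286.40
Reorder point = 7,286.40 + 653 = 7,939.40 → round up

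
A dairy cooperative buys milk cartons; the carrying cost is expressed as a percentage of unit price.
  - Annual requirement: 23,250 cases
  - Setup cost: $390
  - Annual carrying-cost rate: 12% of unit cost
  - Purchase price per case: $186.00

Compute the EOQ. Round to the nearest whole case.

901 cases

Carrying cost H = $186 × 12% = $22.3200/case/yr
Optimal lot size Q* = (2 × 23,250 × $390 / $22.32)^½ ≈ 901.39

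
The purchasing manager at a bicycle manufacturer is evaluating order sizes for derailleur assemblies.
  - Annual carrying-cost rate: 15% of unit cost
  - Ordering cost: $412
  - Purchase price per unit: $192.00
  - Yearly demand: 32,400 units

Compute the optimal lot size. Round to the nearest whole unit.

963 units

H = i·C = 0.15 × $192 = $28.8000 per unit-year
EOQ = √(2DS/H) = √(2 × 32,400 × 412 / 28.8)
    = √(927,000.00) ≈ 962.81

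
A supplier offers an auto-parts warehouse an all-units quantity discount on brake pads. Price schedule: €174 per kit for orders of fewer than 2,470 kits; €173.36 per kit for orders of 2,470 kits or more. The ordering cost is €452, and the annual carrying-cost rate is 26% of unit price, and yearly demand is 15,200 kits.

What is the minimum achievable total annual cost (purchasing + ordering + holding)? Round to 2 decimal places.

H₁ = 26%×€174 = €45.2400;  H₂ = 26%×€173.36 = €45.0736
EOQ₁ = √(2×15,200×452/45.2400) = 551.12  (< 2,470, feasible at tier 1)
EOQ₂ = √(2×15,200×452/45.0736) = 552.13  (< 2,470 → use Q = 2,470 at tier-2 price)
TC(tier 1 (EOQ₁), Q≈551.1) = €2,669,732.58
TC(tier 2, Q≈2,470.0) = €2,693,519.43
Minimum at tier 1 (EOQ₁): €2,669,732.58

€2,669,732.58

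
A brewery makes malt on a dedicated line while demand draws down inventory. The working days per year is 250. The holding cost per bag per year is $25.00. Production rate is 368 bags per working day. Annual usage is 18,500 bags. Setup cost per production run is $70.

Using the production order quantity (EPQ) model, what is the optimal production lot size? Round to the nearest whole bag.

360 bags

d = 18,500/250 = 74.0000 bags/day;  effective holding cost H(1 − d/p) = 25·(1 − 74.0000/368) = 19.97283
Q* = √(2DS / H_eff) = √(2·18,500·70 / 19.97283) ≈ 360.11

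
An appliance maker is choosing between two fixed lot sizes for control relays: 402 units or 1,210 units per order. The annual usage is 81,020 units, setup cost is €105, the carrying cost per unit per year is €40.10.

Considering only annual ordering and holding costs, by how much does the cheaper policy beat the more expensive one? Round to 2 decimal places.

€2,069.12

For each Q, cost = (D/Q)·S + (Q/2)·H.
TC(402) = (81,020/402)×105 + (402/2)×40.1 = €29,222.04
TC(1,210) = (81,020/1,210)×105 + (1,210/2)×40.1 = €31,291.16
|ΔTC| = |€29,222.04 − €31,291.16| = €2,069.12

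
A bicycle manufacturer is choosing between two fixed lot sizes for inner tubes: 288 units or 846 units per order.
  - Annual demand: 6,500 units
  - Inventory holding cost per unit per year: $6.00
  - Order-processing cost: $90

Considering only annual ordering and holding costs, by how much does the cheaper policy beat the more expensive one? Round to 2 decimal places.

$334.24

Annual cost at Q: ordering D·S/Q plus holding Q·H/2.
TC(288) = (6,500/288)×90 + (288/2)×6 = $2,895.25
TC(846) = (6,500/846)×90 + (846/2)×6 = $3,229.49
|ΔTC| = |$2,895.25 − $3,229.49| = $334.24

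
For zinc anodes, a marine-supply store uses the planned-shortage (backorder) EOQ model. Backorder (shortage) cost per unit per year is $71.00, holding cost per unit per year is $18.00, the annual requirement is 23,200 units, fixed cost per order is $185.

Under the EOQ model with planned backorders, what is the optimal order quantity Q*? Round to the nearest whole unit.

773 units

Basic EOQ = √(2·23,200·185/18) = 690.571
Backorder adjustment √((H+b)/b) = √((18+71)/71) = 1.1196
Q* = 690.571 × 1.1196 ≈ 773.17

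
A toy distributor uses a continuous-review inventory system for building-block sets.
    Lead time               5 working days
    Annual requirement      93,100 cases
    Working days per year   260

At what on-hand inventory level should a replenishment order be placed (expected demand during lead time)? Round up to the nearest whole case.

1,791 cases

Daily demand d = 93,100 / 260 = 358.077 cases/day
Demand during lead time = 358.077 × 5 = 1,790.38
Reorder point = 1,790.38 → round up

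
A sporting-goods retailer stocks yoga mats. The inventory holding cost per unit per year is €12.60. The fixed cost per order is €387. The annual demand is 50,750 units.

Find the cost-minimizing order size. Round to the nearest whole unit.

2DS/H = 2·50,750·387/12.6 = 3,117,500.00
EOQ = √3,117,500.00 ≈ 1,765.64

1,766 units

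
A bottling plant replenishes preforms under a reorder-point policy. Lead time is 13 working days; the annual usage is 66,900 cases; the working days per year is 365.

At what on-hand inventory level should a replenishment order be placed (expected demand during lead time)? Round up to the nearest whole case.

Daily demand d = 66,900 / 365 = 183.288 cases/day
Demand during lead time = 183.288 × 13 = 2,382.74
Reorder point = 2,382.74 → round up

2,383 cases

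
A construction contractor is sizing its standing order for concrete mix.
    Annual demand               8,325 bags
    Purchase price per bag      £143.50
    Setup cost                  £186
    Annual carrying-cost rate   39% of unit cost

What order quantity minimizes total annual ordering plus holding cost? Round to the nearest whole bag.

235 bags

Carrying cost H = £143.5 × 39% = £55.9650/bag/yr
Optimal lot size Q* = (2 × 8,325 × £186 / £55.965)^½ ≈ 235.24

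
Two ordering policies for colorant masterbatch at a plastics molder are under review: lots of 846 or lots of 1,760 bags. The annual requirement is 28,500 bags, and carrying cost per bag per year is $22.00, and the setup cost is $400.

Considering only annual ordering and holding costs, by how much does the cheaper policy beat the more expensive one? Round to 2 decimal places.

$3,056.10

For each Q, cost = (D/Q)·S + (Q/2)·H.
TC(846) = (28,500/846)×400 + (846/2)×22 = $22,781.18
TC(1,760) = (28,500/1,760)×400 + (1,760/2)×22 = $25,837.27
Lots of 846 are cheaper by $3,056.10.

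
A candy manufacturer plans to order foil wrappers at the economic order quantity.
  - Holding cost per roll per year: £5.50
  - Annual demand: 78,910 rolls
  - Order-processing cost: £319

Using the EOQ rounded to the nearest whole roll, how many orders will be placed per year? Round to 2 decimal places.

26.09 orders per year

Optimal lot size Q* = (2 × 78,910 × £319 / £5.5)^½ ≈ 3,025.49 → Q = 3,025
N = D/Q = 78,910/3,025 ≈ 26.086 orders/yr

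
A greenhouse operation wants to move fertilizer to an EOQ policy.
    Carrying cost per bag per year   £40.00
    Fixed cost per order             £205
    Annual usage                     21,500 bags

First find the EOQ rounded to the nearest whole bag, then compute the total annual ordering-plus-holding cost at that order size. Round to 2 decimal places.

£18,777.65

Q* = √(2·D·S / H) = √(2·21,500·205 / 40) = √220,375.0 ≈ 469.44 → Q = 469 bags
Orders/yr = 21,500/469 = 45.842; ordering cost = 45.842 × £205 = £9,397.65
Average inventory = 469/2 = 234.5; holding cost = 234.5 × £40 = £9,380.00
Total = £9,397.65 + £9,380.00 = £18,777.65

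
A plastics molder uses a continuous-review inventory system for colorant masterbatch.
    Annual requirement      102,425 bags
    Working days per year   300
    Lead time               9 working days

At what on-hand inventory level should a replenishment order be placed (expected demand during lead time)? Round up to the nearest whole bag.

Daily demand d = 102,425 / 300 = 341.417 bags/day
Demand during lead time = 341.417 × 9 = 3,072.75
Reorder point = 3,072.75 → round up

3,073 bags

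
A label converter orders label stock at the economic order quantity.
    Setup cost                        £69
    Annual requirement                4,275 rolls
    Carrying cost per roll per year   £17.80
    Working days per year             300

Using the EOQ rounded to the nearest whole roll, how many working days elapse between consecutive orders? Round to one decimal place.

2DS/H = 2·4,275·69/17.8 = 33,143.26
EOQ = √33,143.26 ≈ 182.05 → Q = 182 rolls
T = Q/D × 300 days = 182/4,275 × 300 = 12.772 days

12.8 days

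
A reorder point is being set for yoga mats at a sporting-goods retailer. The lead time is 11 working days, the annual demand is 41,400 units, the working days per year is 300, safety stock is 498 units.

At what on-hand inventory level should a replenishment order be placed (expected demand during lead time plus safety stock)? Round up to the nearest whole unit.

Daily demand d = 41,400 / 300 = 138.000 units/day
Demand during lead time = 138.000 × 11 = 1,518.00
Reorder point = 1,518.00 + 498 = 2,016.00 → round up

2,016 units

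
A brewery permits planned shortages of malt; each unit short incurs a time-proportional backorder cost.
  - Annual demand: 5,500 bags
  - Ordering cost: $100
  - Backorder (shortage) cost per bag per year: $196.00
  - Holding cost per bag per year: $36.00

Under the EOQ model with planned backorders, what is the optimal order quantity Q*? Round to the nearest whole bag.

Q* = √(2DS/H) · √((H + b)/b)
   = √(2 × 5,500 × 100 / 36) · √((36 + 196) / 196)
   = 174.801 × 1.0880 ≈ 190.18

190 bags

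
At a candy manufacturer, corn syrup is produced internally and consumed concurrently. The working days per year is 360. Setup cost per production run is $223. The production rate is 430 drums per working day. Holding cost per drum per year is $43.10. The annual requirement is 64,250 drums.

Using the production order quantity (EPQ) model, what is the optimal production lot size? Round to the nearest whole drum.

Daily demand d = 64,250/360 = 178.472; p = 430; 1 − d/p = 0.58495
EPQ = √(2DS / (H(1 − d/p)))
    = √(2 × 64,250 × 223 / (43.1 × 0.58495)) ≈ 1,066.12

1,066 drums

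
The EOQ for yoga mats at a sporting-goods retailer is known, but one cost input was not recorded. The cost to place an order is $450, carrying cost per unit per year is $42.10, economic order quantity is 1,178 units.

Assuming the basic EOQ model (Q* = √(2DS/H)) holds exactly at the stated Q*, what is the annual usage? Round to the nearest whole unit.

64,913 units per year

EOQ relation: Q² = 2DS/H, so rearrange for the unknown.
D = Q²H / (2S) = 1,178² × 42.1 / (2 × 450) = 64,912.77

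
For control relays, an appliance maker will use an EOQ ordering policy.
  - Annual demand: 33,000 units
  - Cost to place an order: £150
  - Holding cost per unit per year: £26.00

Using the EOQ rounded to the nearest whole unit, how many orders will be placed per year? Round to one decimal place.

53.5 orders per year

Optimal lot size Q* = (2 × 33,000 × £150 / £26)^½ ≈ 617.07 → Q = 617
N = D/Q = 33,000/617 ≈ 53.485 orders/yr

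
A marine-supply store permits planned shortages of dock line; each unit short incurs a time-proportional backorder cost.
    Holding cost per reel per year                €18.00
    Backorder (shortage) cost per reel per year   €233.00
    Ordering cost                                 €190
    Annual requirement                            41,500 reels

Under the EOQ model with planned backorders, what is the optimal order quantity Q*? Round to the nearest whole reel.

971 reels

Q* = √(2DS/H) · √((H + b)/b)
   = √(2 × 41,500 × 190 / 18) · √((18 + 233) / 233)
   = 936.008 × 1.0379 ≈ 971.49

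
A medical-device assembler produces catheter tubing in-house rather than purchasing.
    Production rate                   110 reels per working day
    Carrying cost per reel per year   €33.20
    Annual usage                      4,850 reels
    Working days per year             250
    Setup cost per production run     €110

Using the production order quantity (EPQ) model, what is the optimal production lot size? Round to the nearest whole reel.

d = 4,850/250 = 19.4000 reels/day;  effective holding cost H(1 − d/p) = 33.2·(1 − 19.4000/110) = 27.34473
Q* = √(2DS / H_eff) = √(2·4,850·110 / 27.34473) ≈ 197.54

198 reels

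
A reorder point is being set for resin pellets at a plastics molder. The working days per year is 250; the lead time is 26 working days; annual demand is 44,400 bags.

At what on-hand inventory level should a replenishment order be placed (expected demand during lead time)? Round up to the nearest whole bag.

Daily demand d = 44,400 / 250 = 177.600 bags/day
Demand during lead time = 177.600 × 26 = 4,617.60
Reorder point = 4,617.60 → round up

4,618 bags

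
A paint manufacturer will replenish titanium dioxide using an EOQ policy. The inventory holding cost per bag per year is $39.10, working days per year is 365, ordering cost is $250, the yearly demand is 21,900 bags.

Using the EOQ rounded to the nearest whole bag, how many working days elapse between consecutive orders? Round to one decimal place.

Q* = √(2·D·S / H) = √(2·21,900·250 / 39.1) = √280,051.2 ≈ 529.20 → Q = 529 bags
Cycle time = (working days × Q)/D = (365 × 529) / 21,900 = 8.817 days

8.8 days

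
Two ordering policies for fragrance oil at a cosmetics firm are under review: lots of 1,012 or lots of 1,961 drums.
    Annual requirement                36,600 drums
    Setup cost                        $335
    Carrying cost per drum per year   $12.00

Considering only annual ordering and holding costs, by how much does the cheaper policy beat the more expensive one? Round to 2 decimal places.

For each Q, cost = (D/Q)·S + (Q/2)·H.
TC(1,012) = (36,600/1,012)×335 + (1,012/2)×12 = $18,187.61
TC(1,961) = (36,600/1,961)×335 + (1,961/2)×12 = $18,018.42
|ΔTC| = |$18,187.61 − $18,018.42| = $169.19

$169.19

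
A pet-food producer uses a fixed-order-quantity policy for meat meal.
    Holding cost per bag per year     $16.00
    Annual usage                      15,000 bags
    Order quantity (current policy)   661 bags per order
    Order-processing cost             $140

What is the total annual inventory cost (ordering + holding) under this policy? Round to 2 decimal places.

$8,465.00

Orders/yr = 15,000/661 = 22.693; ordering cost = 22.693 × $140 = $3,177.00
Average inventory = 661/2 = 330.5; holding cost = 330.5 × $16 = $5,288.00
Total = $3,177.00 + $5,288.00 = $8,465.00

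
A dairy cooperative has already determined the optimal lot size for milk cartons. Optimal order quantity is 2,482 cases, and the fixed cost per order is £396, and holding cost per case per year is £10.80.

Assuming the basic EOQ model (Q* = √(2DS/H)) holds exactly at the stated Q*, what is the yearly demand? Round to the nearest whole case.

84,004 cases per year

From Q* = √(2DS/H) ⇒ Q*² = 2DS/H.
D = Q²H / (2S) = 2,482² × 10.8 / (2 × 396) = 84,004.42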